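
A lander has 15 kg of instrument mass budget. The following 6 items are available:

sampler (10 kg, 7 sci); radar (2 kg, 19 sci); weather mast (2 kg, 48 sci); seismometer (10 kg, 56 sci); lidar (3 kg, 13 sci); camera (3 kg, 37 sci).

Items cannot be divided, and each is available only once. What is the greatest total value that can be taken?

Check high-value combinations within 15 kg:
- weather mast+seismometer+camera: mass 2+10+3=15, value 48+56+37=141
- radar+weather mast+seismometer: mass 2+2+10=14, value 19+48+56=123
- radar+weather mast+lidar+camera: mass 2+2+3+3=10, value 19+48+13+37=117
- weather mast+seismometer+lidar: mass 2+10+3=15, value 48+56+13=117
Best: 141 sci.

141 sci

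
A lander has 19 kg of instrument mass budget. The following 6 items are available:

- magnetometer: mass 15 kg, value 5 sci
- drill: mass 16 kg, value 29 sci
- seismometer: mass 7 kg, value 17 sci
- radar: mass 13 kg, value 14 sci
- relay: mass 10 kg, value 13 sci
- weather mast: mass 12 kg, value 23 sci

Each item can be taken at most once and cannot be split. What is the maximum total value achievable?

Check high-value combinations within 19 kg:
- seismometer+weather mast: mass 7+12=19, value 17+23=40
- seismometer+relay: mass 7+10=17, value 17+13=30
- drill: mass 16, value 29
Best: 40 sci.

40 sci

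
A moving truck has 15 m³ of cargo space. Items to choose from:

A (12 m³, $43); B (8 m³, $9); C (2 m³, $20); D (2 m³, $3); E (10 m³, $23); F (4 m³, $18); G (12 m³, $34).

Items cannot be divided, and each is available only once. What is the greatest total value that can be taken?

$63

Check high-value combinations within 15 m³:
- A+C: volume 12+2=14, value 43+20=63
- C+G: volume 2+12=14, value 20+34=54
- B+C+F: volume 8+2+4=14, value 9+20+18=47
- A+D: volume 12+2=14, value 43+3=46
Best: $63.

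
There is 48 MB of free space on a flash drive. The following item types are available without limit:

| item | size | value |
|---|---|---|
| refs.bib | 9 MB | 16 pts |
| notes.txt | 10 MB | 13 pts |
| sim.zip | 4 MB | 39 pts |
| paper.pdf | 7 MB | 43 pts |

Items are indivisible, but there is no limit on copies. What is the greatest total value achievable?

Best value-per-unit is sim.zip at 39/4, and filling with it alone uses size 12×4=48. No mix of the others beats 12×39 = 468.

468 pts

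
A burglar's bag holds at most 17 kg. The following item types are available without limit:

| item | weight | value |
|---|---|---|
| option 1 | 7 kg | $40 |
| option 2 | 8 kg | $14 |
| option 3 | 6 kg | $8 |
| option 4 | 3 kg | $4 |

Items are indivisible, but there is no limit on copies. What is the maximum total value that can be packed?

Best value-per-unit is option 1 at 40/7; filling with it alone gives 2×40 = 80.
Optimal mix: 2×option 1 + 1×option 4 → weight 17, value 84.

$84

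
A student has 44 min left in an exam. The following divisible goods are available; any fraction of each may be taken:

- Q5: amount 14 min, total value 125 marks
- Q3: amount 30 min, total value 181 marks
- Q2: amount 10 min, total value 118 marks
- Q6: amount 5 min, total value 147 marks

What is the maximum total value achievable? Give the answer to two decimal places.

Take in order of value per unit:
- Q6 (147/5 per unit): all 5 → value 147, running total 147.00
- Q2 (118/10 per unit): all 10 → value 118, running total 265.00
- Q5 (125/14 per unit): all 14 → value 125, running total 390.00
- Q3 (181/30 per unit): 15 of 30 → value 15×181/30 = 90.5000, running total 480.50
Total 480.50.

480.50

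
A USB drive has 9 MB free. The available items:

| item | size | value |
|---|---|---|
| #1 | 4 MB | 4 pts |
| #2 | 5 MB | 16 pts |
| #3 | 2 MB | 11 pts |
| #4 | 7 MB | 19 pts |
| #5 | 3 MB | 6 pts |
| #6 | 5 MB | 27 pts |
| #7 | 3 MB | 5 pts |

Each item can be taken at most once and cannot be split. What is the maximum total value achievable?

This is a 0/1 knapsack; check combinations near the capacity.
- #3+#6: size 2+5=7, value 11+27=38
- #5+#6: size 3+5=8, value 6+27=33
- #6+#7: size 5+3=8, value 27+5=32
Best: 38 pts.

38 pts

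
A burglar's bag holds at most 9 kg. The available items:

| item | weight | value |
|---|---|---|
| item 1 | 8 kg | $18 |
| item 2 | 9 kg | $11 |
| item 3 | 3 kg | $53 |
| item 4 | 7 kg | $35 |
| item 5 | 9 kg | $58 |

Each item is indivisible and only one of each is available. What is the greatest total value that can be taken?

Check high-value combinations within 9 kg:
- item 5: weight 9, value 58
- item 3: weight 3, value 53
- item 4: weight 7, value 35
- item 1: weight 8, value 18
- item 2: weight 9, value 11
Best: $58.

$58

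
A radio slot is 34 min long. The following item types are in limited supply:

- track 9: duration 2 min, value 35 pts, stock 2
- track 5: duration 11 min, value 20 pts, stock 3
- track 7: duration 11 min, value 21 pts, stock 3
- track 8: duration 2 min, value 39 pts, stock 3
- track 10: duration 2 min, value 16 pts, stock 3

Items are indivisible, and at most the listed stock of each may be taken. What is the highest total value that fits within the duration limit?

256 pts

Best selections within duration 34 and stock limits:
- 2×track 9 + 1×track 7 + 3×track 8 + 3×track 10: duration 27, value 256
- 2×track 9 + 1×track 5 + 3×track 8 + 3×track 10: duration 27, value 255
- 2×track 9 + 2×track 7 + 3×track 8 + 1×track 10: duration 34, value 245
- 2×track 9 + 1×track 5 + 1×track 7 + 3×track 8 + 1×track 10: duration 34, value 244
Best: 256 pts.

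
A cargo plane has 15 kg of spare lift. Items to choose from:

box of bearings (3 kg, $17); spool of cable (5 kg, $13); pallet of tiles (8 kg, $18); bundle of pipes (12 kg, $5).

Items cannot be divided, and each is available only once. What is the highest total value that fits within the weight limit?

Check high-value combinations within 15 kg:
- box of bearings+pallet of tiles: weight 3+8=11, value 17+18=35
- spool of cable+pallet of tiles: weight 5+8=13, value 13+18=31
- box of bearings+spool of cable: weight 3+5=8, value 17+13=30
- box of bearings+bundle of pipes: weight 3+12=15, value 17+5=22
- pallet of tiles: weight 8, value 18
Best: $35.

$35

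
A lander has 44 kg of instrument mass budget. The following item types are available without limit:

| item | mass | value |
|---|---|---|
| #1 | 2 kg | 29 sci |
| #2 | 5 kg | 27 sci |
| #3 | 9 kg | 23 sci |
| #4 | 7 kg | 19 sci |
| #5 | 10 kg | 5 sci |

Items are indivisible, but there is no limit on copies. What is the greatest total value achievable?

Best value-per-unit is #1 at 29/2, and filling with it alone uses mass 22×2=44. No mix of the others beats 22×29 = 638.

638 sci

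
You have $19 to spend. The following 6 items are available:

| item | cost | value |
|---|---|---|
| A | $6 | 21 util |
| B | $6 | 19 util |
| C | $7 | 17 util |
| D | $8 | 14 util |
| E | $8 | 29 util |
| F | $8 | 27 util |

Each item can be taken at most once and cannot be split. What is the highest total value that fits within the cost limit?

57 util

Check high-value combinations within $19:
- A+B+C: cost 6+6+7=19, value 21+19+17=57
- E+F: cost 8+8=16, value 29+27=56
- A+E: cost 6+8=14, value 21+29=50
Best: 57 util.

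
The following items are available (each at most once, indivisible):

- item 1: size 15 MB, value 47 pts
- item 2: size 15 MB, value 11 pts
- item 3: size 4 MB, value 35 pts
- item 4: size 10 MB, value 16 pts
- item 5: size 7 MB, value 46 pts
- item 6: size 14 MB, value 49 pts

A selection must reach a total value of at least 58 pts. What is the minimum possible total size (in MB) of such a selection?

Subsets with value ≥ 58, sorted by total size:
- item 3+item 5: size 11, value 81
- item 4+item 5: size 17, value 62
Minimum size: 11 MB.

11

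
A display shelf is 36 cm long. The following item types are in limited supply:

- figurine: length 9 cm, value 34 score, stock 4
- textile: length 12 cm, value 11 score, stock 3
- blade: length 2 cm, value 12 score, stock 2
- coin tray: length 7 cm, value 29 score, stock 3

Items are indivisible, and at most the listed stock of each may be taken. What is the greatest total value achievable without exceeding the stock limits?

150 score

Best selections within length 36 and stock limits:
- 2×figurine + 2×blade + 2×coin tray: length 36, value 150
- 1×figurine + 2×blade + 3×coin tray: length 34, value 145
- 3×figurine + 1×blade + 1×coin tray: length 36, value 143
Best: 150 score.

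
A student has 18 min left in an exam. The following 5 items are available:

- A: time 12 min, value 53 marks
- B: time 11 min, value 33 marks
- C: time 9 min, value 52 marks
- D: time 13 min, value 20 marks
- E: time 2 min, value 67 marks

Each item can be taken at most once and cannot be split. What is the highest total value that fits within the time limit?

120 marks

Check high-value combinations within 18 min:
- A+E: time 12+2=14, value 53+67=120
- C+E: time 9+2=11, value 52+67=119
- B+E: time 11+2=13, value 33+67=100
- D+E: time 13+2=15, value 20+67=87
Best: 120 marks.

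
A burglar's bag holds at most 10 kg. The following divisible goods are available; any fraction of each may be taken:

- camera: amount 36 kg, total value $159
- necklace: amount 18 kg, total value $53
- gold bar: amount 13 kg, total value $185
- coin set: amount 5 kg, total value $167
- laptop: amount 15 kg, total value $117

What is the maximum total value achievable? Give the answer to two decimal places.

Take in order of value per unit:
- coin set (167/5 per unit): all 5 → value 167, running total 167.00
- gold bar (185/13 per unit): 5 of 13 → value 5×185/13 = 71.1538, running total 238.15
Total 238.15.

238.15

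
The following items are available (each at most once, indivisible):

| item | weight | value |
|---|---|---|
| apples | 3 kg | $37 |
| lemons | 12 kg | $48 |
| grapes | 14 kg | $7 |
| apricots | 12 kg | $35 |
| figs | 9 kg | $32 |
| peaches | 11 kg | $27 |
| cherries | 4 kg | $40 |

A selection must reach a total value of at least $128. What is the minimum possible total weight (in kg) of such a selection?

27

Subsets with value ≥ 128, sorted by total weight:
- apples+figs+peaches+cherries: weight 27, value 136
- apples+lemons+figs+cherries: weight 28, value 157
- apples+apricots+figs+cherries: weight 28, value 144
- apples+lemons+peaches+cherries: weight 30, value 152
Minimum weight: 27 kg.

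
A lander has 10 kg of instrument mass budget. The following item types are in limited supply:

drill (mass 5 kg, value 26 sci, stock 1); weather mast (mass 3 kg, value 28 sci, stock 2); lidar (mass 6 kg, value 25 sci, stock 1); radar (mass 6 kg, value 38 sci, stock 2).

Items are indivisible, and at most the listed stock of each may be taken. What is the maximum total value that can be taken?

Top feasible selections:
- 1×weather mast + 1×radar: mass 9, value 66
- 2×weather mast: mass 6, value 56
- 1×drill + 1×weather mast: mass 8, value 54
Best: 66 sci.

66 sci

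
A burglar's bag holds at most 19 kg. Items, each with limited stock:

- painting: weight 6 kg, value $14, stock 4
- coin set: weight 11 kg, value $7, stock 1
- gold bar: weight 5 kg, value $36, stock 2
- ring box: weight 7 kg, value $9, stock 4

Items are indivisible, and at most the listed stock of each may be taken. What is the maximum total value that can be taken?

Top feasible selections:
- 1×painting + 2×gold bar: weight 16, value 86
- 2×gold bar + 1×ring box: weight 17, value 81
- 2×gold bar: weight 10, value 72
- 2×painting + 1×gold bar: weight 17, value 64
Best: $86.

$86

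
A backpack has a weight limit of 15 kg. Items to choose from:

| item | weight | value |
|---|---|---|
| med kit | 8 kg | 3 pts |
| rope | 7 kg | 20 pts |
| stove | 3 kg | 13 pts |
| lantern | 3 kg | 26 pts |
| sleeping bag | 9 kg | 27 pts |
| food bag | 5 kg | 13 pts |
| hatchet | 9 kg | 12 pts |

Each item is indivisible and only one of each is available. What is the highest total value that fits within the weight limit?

This is a 0/1 knapsack; check combinations near the capacity.
- stove+lantern+sleeping bag: weight 3+3+9=15, value 13+26+27=66
- rope+stove+lantern: weight 7+3+3=13, value 20+13+26=59
- rope+lantern+food bag: weight 7+3+5=15, value 20+26+13=59
Best: 66 pts.

66 pts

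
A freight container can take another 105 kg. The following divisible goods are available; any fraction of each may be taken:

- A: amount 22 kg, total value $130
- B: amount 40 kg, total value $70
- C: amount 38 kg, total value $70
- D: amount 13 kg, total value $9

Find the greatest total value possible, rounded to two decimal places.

Take in order of value per unit:
- A (130/22 per unit): all 22 → value 130, running total 130.00
- C (70/38 per unit): all 38 → value 70, running total 200.00
- B (70/40 per unit): all 40 → value 70, running total 270.00
- D (9/13 per unit): 5 of 13 → value 5×9/13 = 3.4615, running total 273.46
Total 273.46.

273.46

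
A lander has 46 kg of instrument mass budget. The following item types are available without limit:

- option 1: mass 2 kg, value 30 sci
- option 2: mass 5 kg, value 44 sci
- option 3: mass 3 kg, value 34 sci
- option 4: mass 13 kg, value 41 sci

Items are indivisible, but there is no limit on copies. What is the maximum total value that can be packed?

690 sci

Best value-per-unit is option 1 at 30/2, and filling with it alone uses mass 23×2=46. No mix of the others beats 23×30 = 690.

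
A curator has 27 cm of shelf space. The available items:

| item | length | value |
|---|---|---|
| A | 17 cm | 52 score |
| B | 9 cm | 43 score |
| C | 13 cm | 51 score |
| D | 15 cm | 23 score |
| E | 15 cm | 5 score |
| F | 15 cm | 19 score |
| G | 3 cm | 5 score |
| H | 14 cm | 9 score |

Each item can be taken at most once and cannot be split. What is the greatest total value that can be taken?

99 score

Check high-value combinations within 27 cm:
- B+C+G: length 9+13+3=25, value 43+51+5=99
- A+B: length 17+9=26, value 52+43=95
- B+C: length 9+13=22, value 43+51=94
- B+D+G: length 9+15+3=27, value 43+23+5=71
Best: 99 score.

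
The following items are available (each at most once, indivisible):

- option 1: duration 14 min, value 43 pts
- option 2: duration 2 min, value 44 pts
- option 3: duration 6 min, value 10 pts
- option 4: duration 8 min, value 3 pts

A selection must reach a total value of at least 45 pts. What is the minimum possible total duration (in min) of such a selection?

8

Subsets with value ≥ 45, sorted by total duration:
- option 2+option 3: duration 8, value 54
- option 2+option 4: duration 10, value 47
- option 1+option 2: duration 16, value 87
Minimum duration: 8 min.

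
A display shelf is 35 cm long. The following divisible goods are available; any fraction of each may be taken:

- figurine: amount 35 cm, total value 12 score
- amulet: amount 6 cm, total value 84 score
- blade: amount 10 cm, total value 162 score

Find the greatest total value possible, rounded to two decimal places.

252.51

Take in order of value per unit:
- blade (162/10 per unit): all 10 → value 162, running total 162.00
- amulet (84/6 per unit): all 6 → value 84, running total 246.00
- figurine (12/35 per unit): 19 of 35 → value 19×12/35 = 6.5143, running total 252.51
Total 252.51.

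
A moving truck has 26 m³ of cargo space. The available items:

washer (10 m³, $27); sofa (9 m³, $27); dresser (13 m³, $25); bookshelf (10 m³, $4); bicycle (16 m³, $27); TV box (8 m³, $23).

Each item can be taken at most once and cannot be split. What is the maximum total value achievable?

$54

This is a 0/1 knapsack; check combinations near the capacity.
- washer+sofa: volume 10+9=19, value 27+27=54
- sofa+bicycle: volume 9+16=25, value 27+27=54
- washer+bicycle: volume 10+16=26, value 27+27=54
- sofa+dresser: volume 9+13=22, value 27+25=52
Best: $54.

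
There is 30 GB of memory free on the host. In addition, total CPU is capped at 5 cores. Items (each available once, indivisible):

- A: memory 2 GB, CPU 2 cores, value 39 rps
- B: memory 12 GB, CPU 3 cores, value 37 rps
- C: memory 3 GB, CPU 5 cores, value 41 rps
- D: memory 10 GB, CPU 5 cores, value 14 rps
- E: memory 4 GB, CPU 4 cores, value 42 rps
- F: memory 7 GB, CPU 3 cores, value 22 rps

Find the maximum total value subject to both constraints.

76 rps

Feasible sets respecting both limits:
- A+B: memory 14, CPU 5, value 76
- A+F: memory 9, CPU 5, value 61
- E: memory 4, CPU 4, value 42
Best: 76 rps.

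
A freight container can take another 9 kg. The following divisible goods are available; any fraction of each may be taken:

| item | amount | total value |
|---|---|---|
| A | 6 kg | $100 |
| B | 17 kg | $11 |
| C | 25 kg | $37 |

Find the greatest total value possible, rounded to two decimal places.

104.44

Take in order of value per unit:
- A (100/6 per unit): all 6 → value 100, running total 100.00
- C (37/25 per unit): 3 of 25 → value 3×37/25 = 4.4400, running total 104.44
Total 104.44.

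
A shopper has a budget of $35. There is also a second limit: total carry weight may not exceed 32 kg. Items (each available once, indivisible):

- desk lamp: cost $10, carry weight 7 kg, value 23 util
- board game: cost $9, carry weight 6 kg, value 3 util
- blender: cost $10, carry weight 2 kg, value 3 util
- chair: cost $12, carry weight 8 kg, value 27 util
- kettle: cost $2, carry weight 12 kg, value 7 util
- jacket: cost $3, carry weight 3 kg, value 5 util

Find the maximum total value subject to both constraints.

Feasible sets respecting both limits:
- desk lamp+chair+kettle+jacket: cost 27, carry weight 30, value 62
- desk lamp+blender+chair+kettle: cost 34, carry weight 29, value 60
- desk lamp+board game+chair+jacket: cost 34, carry weight 24, value 58
Best: 62 util.

62 util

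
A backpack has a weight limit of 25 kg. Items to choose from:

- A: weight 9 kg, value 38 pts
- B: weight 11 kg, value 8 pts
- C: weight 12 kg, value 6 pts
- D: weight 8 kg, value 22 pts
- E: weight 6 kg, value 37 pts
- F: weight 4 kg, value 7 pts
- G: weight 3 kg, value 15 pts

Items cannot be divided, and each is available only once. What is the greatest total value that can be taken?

This is a 0/1 knapsack; check combinations near the capacity.
- A+E+F+G: weight 9+6+4+3=22, value 38+37+7+15=97
- A+D+E: weight 9+8+6=23, value 38+22+37=97
- A+E+G: weight 9+6+3=18, value 38+37+15=90
- A+E+F: weight 9+6+4=19, value 38+37+7=82
- A+D+F+G: weight 9+8+4+3=24, value 38+22+7+15=82
Best: 97 pts.

97 pts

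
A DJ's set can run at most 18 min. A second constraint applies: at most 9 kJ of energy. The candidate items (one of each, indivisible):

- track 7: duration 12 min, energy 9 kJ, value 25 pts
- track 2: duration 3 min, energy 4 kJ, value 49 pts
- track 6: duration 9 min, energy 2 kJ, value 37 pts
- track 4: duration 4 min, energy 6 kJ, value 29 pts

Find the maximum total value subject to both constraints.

Feasible sets respecting both limits:
- track 2+track 6: duration 12, energy 6, value 86
- track 6+track 4: duration 13, energy 8, value 66
- track 2: duration 3, energy 4, value 49
Best: 86 pts.

86 pts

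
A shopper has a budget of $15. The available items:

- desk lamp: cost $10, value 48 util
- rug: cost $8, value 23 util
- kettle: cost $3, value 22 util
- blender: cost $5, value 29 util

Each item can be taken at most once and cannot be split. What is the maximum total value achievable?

77 util

Check high-value combinations within $15:
- desk lamp+blender: cost 10+5=15, value 48+29=77
- desk lamp+kettle: cost 10+3=13, value 48+22=70
- rug+blender: cost 8+5=13, value 23+29=52
Best: 77 util.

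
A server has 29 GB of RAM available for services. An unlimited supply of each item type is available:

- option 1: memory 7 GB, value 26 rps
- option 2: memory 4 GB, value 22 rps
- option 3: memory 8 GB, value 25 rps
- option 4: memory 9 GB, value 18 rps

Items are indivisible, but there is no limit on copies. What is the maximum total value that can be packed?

154 rps

Best value-per-unit is option 2 at 22/4, and filling with it alone uses memory 7×4=28. No mix of the others beats 7×22 = 154.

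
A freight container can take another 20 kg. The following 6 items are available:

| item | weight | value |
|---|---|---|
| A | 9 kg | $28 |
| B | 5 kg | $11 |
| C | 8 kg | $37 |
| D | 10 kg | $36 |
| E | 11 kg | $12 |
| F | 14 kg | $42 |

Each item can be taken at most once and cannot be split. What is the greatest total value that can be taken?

$73

Check high-value combinations within 20 kg:
- C+D: weight 8+10=18, value 37+36=73
- A+C: weight 9+8=17, value 28+37=65
- A+D: weight 9+10=19, value 28+36=64
Best: $73.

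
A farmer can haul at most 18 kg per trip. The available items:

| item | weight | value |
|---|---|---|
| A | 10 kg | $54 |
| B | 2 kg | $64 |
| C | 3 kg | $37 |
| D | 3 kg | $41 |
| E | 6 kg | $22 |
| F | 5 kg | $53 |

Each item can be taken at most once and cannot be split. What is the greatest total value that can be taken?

Check high-value combinations within 18 kg:
- A+B+C+D: weight 10+2+3+3=18, value 54+64+37+41=196
- B+C+D+F: weight 2+3+3+5=13, value 64+37+41+53=195
- B+D+E+F: weight 2+3+6+5=16, value 64+41+22+53=180
Best: $196.

$196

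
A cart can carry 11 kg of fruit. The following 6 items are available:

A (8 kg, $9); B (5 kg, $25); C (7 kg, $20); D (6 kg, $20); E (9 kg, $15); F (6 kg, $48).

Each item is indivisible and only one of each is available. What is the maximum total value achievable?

Check high-value combinations within 11 kg:
- B+F: weight 5+6=11, value 25+48=73
- F: weight 6, value 48
- B+D: weight 5+6=11, value 25+20=45
Best: $73.

$73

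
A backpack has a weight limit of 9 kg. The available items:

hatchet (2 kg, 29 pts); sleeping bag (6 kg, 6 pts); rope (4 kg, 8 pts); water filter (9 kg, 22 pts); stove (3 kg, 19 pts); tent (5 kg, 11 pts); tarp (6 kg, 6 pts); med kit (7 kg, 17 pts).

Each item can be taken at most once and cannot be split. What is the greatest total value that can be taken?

This is a 0/1 knapsack; check combinations near the capacity.
- hatchet+rope+stove: weight 2+4+3=9, value 29+8+19=56
- hatchet+stove: weight 2+3=5, value 29+19=48
- hatchet+med kit: weight 2+7=9, value 29+17=46
- hatchet+tent: weight 2+5=7, value 29+11=40
- hatchet+rope: weight 2+4=6, value 29+8=37
Best: 56 pts.

56 pts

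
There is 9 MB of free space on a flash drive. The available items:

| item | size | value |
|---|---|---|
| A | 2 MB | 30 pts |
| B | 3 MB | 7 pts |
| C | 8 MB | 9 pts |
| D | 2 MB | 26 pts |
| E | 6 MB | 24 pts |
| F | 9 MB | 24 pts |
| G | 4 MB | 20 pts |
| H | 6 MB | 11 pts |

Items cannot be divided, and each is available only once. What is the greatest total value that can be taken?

76 pts

Check high-value combinations within 9 MB:
- A+D+G: size 2+2+4=8, value 30+26+20=76
- A+B+D: size 2+3+2=7, value 30+7+26=63
- A+B+G: size 2+3+4=9, value 30+7+20=57
- A+D: size 2+2=4, value 30+26=56
Best: 76 pts.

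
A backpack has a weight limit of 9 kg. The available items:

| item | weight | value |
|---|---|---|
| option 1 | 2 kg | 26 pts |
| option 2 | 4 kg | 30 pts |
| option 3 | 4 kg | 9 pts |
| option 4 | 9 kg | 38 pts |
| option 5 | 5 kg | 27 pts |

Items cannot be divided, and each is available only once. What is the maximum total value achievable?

Check high-value combinations within 9 kg:
- option 2+option 5: weight 4+5=9, value 30+27=57
- option 1+option 2: weight 2+4=6, value 26+30=56
- option 1+option 5: weight 2+5=7, value 26+27=53
- option 2+option 3: weight 4+4=8, value 30+9=39
Best: 57 pts.

57 pts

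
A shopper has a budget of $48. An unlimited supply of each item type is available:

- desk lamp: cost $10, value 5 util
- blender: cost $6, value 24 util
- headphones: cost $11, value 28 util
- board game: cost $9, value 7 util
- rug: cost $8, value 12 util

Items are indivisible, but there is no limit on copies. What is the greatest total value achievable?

Best value-per-unit is blender at 24/6, and filling with it alone uses cost 8×6=48. No mix of the others beats 8×24 = 192.

192 util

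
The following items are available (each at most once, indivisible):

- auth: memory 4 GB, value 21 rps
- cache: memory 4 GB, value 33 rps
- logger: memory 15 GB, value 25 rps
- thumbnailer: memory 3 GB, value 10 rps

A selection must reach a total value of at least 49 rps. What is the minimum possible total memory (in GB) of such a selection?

8

Subsets with value ≥ 49, sorted by total memory:
- auth+cache: memory 8, value 54
- auth+cache+thumbnailer: memory 11, value 64
Minimum memory: 8 GB.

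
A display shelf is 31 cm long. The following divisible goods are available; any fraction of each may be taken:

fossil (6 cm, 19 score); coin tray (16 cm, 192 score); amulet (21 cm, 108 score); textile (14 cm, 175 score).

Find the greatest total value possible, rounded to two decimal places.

Take in order of value per unit:
- textile (175/14 per unit): all 14 → value 175, running total 175.00
- coin tray (192/16 per unit): all 16 → value 192, running total 367.00
- amulet (108/21 per unit): 1 of 21 → value 1×108/21 = 5.1429, running total 372.14
Total 372.14.

372.14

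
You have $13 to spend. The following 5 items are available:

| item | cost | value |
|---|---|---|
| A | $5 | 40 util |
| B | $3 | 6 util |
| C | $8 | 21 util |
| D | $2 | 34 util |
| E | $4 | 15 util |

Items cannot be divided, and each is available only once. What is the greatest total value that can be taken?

This is a 0/1 knapsack; check combinations near the capacity.
- A+D+E: cost 5+2+4=11, value 40+34+15=89
- A+B+D: cost 5+3+2=10, value 40+6+34=80
- A+D: cost 5+2=7, value 40+34=74
Best: 89 util.

89 util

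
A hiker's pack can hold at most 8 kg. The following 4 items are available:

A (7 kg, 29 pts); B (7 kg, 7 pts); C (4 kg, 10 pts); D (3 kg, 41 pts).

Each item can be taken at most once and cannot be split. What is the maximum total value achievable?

This is a 0/1 knapsack; check combinations near the capacity.
- C+D: weight 4+3=7, value 10+41=51
- D: weight 3, value 41
- A: weight 7, value 29
Best: 51 pts.

51 pts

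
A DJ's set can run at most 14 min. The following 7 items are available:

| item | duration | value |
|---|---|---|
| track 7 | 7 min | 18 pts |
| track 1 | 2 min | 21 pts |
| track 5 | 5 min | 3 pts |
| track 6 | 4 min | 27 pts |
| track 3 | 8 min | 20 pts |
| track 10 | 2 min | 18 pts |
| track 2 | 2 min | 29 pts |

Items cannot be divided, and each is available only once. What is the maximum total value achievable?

Check high-value combinations within 14 min:
- track 1+track 6+track 10+track 2: duration 2+4+2+2=10, value 21+27+18+29=95
- track 1+track 3+track 10+track 2: duration 2+8+2+2=14, value 21+20+18+29=88
- track 7+track 1+track 10+track 2: duration 7+2+2+2=13, value 18+21+18+29=86
- track 1+track 5+track 6+track 2: duration 2+5+4+2=13, value 21+3+27+29=80
- track 1+track 6+track 2: duration 2+4+2=8, value 21+27+29=77
Best: 95 pts.

95 pts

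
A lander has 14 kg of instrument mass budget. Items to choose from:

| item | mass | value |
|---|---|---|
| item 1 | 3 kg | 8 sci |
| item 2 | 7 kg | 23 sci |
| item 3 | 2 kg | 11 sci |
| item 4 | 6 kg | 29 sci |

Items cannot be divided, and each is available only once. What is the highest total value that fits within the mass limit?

This is a 0/1 knapsack; check combinations near the capacity.
- item 2+item 4: mass 7+6=13, value 23+29=52
- item 1+item 3+item 4: mass 3+2+6=11, value 8+11+29=48
- item 1+item 2+item 3: mass 3+7+2=12, value 8+23+11=42
- item 3+item 4: mass 2+6=8, value 11+29=40
- item 1+item 4: mass 3+6=9, value 8+29=37
Best: 52 sci.

52 sci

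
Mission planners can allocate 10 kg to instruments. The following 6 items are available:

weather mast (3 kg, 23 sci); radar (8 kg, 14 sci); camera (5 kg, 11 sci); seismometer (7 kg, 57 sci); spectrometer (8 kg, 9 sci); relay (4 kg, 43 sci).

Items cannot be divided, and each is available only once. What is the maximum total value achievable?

80 sci

Check high-value combinations within 10 kg:
- weather mast+seismometer: mass 3+7=10, value 23+57=80
- weather mast+relay: mass 3+4=7, value 23+43=66
- seismometer: mass 7, value 57
Best: 80 sci.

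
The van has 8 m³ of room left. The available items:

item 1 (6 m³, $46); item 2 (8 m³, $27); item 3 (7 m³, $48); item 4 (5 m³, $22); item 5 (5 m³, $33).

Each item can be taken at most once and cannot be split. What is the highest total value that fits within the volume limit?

Check high-value combinations within 8 m³:
- item 3: volume 7, value 48
- item 1: volume 6, value 46
- item 5: volume 5, value 33
- item 2: volume 8, value 27
Best: $48.

$48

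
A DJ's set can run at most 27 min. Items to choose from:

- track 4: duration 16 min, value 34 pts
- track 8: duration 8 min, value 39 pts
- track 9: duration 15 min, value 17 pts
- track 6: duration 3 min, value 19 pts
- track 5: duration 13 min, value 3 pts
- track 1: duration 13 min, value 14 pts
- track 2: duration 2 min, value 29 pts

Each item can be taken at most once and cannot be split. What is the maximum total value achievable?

Check high-value combinations within 27 min:
- track 4+track 8+track 2: duration 16+8+2=26, value 34+39+29=102
- track 8+track 6+track 1+track 2: duration 8+3+13+2=26, value 39+19+14+29=101
- track 4+track 8+track 6: duration 16+8+3=27, value 34+39+19=92
Best: 102 pts.

102 pts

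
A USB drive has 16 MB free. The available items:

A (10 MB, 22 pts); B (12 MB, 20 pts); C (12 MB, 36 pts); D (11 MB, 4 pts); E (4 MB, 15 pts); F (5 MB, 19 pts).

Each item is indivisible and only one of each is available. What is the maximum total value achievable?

Check high-value combinations within 16 MB:
- C+E: size 12+4=16, value 36+15=51
- A+F: size 10+5=15, value 22+19=41
- A+E: size 10+4=14, value 22+15=37
- C: size 12, value 36
Best: 51 pts.

51 pts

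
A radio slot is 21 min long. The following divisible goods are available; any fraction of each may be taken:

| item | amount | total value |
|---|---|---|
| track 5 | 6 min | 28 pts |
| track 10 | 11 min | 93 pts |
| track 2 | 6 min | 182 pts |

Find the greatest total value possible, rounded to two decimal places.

Take in order of value per unit:
- track 2 (182/6 per unit): all 6 → value 182, running total 182.00
- track 10 (93/11 per unit): all 11 → value 93, running total 275.00
- track 5 (28/6 per unit): 4 of 6 → value 4×28/6 = 18.6667, running total 293.67
Total 293.67.

293.67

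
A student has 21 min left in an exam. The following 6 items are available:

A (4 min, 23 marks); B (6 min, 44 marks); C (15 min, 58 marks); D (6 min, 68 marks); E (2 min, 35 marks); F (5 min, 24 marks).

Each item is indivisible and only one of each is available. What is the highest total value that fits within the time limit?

171 marks

This is a 0/1 knapsack; check combinations near the capacity.
- B+D+E+F: time 6+6+2+5=19, value 44+68+35+24=171
- A+B+D+E: time 4+6+6+2=18, value 23+44+68+35=170
- A+B+D+F: time 4+6+6+5=21, value 23+44+68+24=159
Best: 171 marks.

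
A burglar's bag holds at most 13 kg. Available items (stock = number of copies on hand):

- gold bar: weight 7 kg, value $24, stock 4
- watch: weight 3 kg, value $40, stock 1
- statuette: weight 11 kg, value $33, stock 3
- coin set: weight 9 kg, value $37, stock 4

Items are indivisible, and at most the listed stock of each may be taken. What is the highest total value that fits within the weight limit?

Best selections within weight 13 and stock limits:
- 1×watch + 1×coin set: weight 12, value 77
- 1×gold bar + 1×watch: weight 10, value 64
- 1×watch: weight 3, value 40
Best: $77.

$77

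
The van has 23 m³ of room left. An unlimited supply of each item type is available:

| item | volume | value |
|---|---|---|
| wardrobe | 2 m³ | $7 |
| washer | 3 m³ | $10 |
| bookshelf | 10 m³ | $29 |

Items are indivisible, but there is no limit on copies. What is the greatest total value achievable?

Best value-per-unit is wardrobe at 7/2; filling with it alone gives 11×7 = 77.
Optimal mix: 10×wardrobe + 1×washer → volume 23, value 80.

$80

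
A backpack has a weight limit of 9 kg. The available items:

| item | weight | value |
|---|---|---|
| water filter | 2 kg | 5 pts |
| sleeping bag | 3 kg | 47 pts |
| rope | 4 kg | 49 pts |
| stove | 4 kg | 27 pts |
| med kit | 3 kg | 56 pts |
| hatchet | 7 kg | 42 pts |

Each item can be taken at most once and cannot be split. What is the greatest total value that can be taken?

This is a 0/1 knapsack; check combinations near the capacity.
- water filter+rope+med kit: weight 2+4+3=9, value 5+49+56=110
- water filter+sleeping bag+med kit: weight 2+3+3=8, value 5+47+56=108
- rope+med kit: weight 4+3=7, value 49+56=105
- sleeping bag+med kit: weight 3+3=6, value 47+56=103
Best: 110 pts.

110 pts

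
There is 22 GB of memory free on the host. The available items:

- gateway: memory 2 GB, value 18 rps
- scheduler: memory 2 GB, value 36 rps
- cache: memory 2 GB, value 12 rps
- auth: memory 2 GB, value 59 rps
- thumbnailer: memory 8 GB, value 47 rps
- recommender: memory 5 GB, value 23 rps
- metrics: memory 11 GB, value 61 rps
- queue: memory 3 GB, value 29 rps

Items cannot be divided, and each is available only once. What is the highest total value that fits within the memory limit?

Check high-value combinations within 22 GB:
- gateway+scheduler+cache+auth+metrics+queue: memory 2+2+2+2+11+3=22, value 18+36+12+59+61+29=215
- gateway+scheduler+auth+thumbnailer+recommender+queue: memory 2+2+2+8+5+3=22, value 18+36+59+47+23+29=212
- scheduler+cache+auth+thumbnailer+recommender+queue: memory 2+2+2+8+5+3=22, value 36+12+59+47+23+29=206
- gateway+scheduler+auth+metrics+queue: memory 2+2+2+11+3=20, value 18+36+59+61+29=203
Best: 215 rps.

215 rps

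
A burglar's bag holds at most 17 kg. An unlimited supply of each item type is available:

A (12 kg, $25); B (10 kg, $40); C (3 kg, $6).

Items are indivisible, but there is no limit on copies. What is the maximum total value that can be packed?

$52

Best value-per-unit is B at 40/10; filling with it alone gives 1×40 = 40.
Optimal mix: 1×B + 2×C → weight 16, value 52.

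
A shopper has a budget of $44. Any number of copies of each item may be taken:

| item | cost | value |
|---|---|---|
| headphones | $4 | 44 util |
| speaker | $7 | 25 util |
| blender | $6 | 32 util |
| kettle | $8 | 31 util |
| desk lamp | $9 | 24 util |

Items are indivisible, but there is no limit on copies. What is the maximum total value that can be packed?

484 util

Best value-per-unit is headphones at 44/4, and filling with it alone uses cost 11×4=44. No mix of the others beats 11×44 = 484.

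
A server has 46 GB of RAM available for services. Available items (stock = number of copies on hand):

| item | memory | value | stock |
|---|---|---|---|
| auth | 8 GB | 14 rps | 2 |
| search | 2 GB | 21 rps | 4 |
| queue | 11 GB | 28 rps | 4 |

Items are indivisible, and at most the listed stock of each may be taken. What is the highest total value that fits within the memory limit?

168 rps

Top feasible selections:
- 4×search + 3×queue: memory 41, value 168
- 2×auth + 4×search + 2×queue: memory 46, value 168
- 1×auth + 4×search + 2×queue: memory 38, value 154
- 3×search + 3×queue: memory 39, value 147
Best: 168 rps.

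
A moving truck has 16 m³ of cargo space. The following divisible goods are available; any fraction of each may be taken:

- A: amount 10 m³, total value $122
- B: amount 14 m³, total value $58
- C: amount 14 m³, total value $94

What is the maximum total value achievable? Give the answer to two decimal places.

162.29

Take in order of value per unit:
- A (122/10 per unit): all 10 → value 122, running total 122.00
- C (94/14 per unit): 6 of 14 → value 6×94/14 = 40.2857, running total 162.29
Total 162.29.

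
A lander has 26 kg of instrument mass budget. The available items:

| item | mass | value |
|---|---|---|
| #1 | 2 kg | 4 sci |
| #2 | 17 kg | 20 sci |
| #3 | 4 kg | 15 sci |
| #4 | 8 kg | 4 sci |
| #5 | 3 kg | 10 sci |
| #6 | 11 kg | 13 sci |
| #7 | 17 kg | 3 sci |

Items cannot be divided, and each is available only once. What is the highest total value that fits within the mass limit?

49 sci

Check high-value combinations within 26 kg:
- #1+#2+#3+#5: mass 2+17+4+3=26, value 4+20+15+10=49
- #2+#3+#5: mass 17+4+3=24, value 20+15+10=45
- #1+#3+#5+#6: mass 2+4+3+11=20, value 4+15+10+13=42
Best: 49 sci.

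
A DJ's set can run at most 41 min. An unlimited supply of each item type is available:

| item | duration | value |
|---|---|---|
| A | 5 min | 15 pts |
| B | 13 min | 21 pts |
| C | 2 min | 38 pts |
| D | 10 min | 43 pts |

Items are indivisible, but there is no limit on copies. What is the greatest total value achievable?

Best value-per-unit is C at 38/2, and filling with it alone uses duration 20×2=40. No mix of the others beats 20×38 = 760.

760 pts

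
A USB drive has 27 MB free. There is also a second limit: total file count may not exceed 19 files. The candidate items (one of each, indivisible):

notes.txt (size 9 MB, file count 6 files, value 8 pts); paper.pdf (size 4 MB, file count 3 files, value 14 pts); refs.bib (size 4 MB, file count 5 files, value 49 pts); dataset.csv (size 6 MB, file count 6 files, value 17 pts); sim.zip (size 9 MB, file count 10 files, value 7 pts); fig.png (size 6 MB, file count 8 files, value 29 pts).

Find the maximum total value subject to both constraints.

Feasible sets respecting both limits:
- refs.bib+dataset.csv+fig.png: size 16, file count 19, value 95
- paper.pdf+refs.bib+fig.png: size 14, file count 16, value 92
- notes.txt+refs.bib+fig.png: size 19, file count 19, value 86
Best: 95 pts.

95 pts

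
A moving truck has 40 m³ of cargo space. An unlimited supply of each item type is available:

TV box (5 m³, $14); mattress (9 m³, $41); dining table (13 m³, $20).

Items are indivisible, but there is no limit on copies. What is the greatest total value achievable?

Best value-per-unit is mattress at 41/9, and filling with it alone uses volume 4×9=36. No mix of the others beats 4×41 = 164.

$164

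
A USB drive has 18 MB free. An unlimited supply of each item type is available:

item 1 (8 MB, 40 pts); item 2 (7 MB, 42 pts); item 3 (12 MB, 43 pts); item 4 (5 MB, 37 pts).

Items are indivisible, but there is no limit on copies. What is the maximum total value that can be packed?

Best value-per-unit is item 4 at 37/5; filling with it alone gives 3×37 = 111.
Optimal mix: 1×item 2 + 2×item 4 → size 17, value 116.

116 pts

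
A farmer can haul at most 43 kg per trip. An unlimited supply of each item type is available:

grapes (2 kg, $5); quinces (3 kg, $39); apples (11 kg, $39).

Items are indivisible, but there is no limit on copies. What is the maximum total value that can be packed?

Best value-per-unit is quinces at 39/3, and filling with it alone uses weight 14×3=42. No mix of the others beats 14×39 = 546.

$546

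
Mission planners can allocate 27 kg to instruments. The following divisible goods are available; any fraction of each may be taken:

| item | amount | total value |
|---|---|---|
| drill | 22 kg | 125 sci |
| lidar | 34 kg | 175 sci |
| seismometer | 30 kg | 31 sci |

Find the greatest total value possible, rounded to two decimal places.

Take in order of value per unit:
- drill (125/22 per unit): all 22 → value 125, running total 125.00
- lidar (175/34 per unit): 5 of 34 → value 5×175/34 = 25.7353, running total 150.74
Total 150.74.

150.74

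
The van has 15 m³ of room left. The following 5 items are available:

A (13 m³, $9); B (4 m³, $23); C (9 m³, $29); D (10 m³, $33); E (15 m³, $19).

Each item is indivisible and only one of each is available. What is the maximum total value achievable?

$56

Check high-value combinations within 15 m³:
- B+D: volume 4+10=14, value 23+33=56
- B+C: volume 4+9=13, value 23+29=52
- D: volume 10, value 33
- C: volume 9, value 29
Best: $56.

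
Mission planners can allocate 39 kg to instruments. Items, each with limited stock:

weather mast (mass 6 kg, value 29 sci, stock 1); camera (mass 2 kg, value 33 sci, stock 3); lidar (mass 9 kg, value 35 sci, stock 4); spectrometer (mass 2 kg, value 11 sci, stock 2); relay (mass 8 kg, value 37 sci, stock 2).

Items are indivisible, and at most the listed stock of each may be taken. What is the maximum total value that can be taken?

248 sci

Best selections within mass 39 and stock limits:
- 1×weather mast + 3×camera + 1×lidar + 1×spectrometer + 2×relay: mass 39, value 248
- 1×weather mast + 3×camera + 1×lidar + 2×relay: mass 37, value 237
- 1×weather mast + 3×camera + 2×lidar + 1×relay: mass 38, value 235
Best: 248 sci.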